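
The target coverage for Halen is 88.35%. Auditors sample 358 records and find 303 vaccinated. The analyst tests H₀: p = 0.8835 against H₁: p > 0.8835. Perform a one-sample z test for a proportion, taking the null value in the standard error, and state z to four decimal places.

p̂ = 303/358 = 0.84636872.
SE = √(p₀(1−p₀)/n) = √(0.10293/358) = 0.01695605.
z = (0.84636872 − 0.8835)/0.01695605 = -0.03713128/0.01695605 = -2.1899.
p-value = P(Z > -2.190) ≈ 0.9857.

z = -2.1899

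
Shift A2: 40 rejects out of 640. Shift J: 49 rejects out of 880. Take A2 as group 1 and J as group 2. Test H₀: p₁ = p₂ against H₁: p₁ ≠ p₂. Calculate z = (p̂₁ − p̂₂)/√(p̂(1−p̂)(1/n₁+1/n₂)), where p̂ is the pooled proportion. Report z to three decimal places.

z = 0.559

p̂₁ = 40/640 = 0.06250, p̂₂ = 49/880 = 0.05568.
Pooled p̂ = (40+49)/(640+880) = 89/1520 = 0.05855.
SE = √(0.0551242 × 0.00269886) = 0.01220.
z = (0.06250 − 0.05568)/0.01220 = 0.00682/0.01220 = 0.559.
Two-sided p-value ≈ 2·Φ(−0.559) = 0.5762.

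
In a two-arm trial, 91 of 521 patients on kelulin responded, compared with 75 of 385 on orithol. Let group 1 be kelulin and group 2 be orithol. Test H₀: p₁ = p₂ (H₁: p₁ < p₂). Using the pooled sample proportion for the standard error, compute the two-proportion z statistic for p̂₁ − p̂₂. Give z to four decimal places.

z = -0.7747

p̂₁ = 91/521 ≈ 0.174664, p̂₂ = 75/385 ≈ 0.194805.
Pooled p̂ = (91+75)/(521+385) = 166/906 = 0.183223.
SE = √(0.149652 × 0.00451679) = 0.025999.
z = (0.174664 − 0.194805)/0.025999 = -0.020141/0.025999 = -0.7747.
p-value = P(Z < -0.775) ≈ 0.2193.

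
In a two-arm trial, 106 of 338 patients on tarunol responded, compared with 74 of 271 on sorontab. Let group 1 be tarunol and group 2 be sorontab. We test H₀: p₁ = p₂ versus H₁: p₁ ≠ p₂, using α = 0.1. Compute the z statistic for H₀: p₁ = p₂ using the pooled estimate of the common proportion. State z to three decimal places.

z = 1.090

p̂₁ = 106/338 ≈ 0.31361, p̂₂ = 74/271 ≈ 0.27306.
Pooled p̂ = (106+74)/(338+271) = 180/609 = 0.29557.
SE = √(p̂(1−p̂)(1/n₁+1/n₂)) = √(0.29557·0.70443·0.00664862) = √(0.00138429) = 0.03721.
z = (0.31361 − 0.27306)/0.03721 = 0.04055/0.03721 = 1.090.
Two-sided p-value ≈ 2·Φ(−1.090) = 0.2758; since p > α = 0.1, fail to reject H₀.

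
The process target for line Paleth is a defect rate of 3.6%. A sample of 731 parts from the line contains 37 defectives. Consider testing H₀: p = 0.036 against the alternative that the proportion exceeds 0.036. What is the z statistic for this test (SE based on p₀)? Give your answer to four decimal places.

z = 2.1212

p̂ = 37/731 = 0.0506156.
SE = √(p₀(1−p₀)/n) = √(0.034704/731) = 0.0068902.
z = (0.0506156 − 0.036)/0.0068902 = 0.0146156/0.0068902 = 2.1212.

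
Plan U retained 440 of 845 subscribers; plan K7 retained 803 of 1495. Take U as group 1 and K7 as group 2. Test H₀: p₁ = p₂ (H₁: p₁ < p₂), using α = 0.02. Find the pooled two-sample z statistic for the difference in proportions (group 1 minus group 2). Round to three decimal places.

z = -0.764

p̂₁ = 440/845 = 0.52071, p̂₂ = 803/1495 = 0.53712.
Pooled p̂ = (440+803)/(845+1495) = 1243/2340 = 0.53120.
SE = √(0.249027 × 0.00185233) = 0.02148.
z = (0.52071 − 0.53712)/0.02148 = -0.01641/0.02148 = -0.764.
p-value = P(Z < -0.764) ≈ 0.2224; since p > α = 0.02, fail to reject H₀.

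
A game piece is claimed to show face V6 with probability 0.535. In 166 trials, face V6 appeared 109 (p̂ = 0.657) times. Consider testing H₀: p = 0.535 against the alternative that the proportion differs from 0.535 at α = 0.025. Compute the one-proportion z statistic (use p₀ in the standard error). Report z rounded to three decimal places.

z = 3.142

p̂ = 109/166 = 0.65663.
Under H₀, SE = √(0.535·0.465/166) = √(0.00149864) = 0.03871.
z = (0.65663 − 0.535)/0.03871 = 0.12163/0.03871 = 3.142.
Two-sided p-value ≈ 2·Φ(−3.142) = 0.0017, so at α = 0.025 we reject H₀.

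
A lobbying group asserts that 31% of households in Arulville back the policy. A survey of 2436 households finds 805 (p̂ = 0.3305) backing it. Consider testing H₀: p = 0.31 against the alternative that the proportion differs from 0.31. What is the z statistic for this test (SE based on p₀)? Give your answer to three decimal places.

p̂ = 805/2436 ≈ 0.330460.
SE = √(p₀(1−p₀)/n) = √(0.2139/2436) = 0.009371.
z = (0.330460 − 0.31)/0.009371 = 0.020460/0.009371 = 2.183.
p-value = 2·P(Z > 2.183) ≈ 0.0290.

z = 2.183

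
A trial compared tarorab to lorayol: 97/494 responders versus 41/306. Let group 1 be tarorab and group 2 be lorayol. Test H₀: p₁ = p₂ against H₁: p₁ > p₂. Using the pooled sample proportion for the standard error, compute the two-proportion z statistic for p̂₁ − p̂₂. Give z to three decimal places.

z = 2.269

p̂₁ = 97/494 = 0.19636, p̂₂ = 41/306 = 0.13399.
Pooled p̂ = (97+41)/(494+306) = 138/800 = 0.17250.
SE = √(0.142744 × 0.00529227) = 0.02749.
z = (0.19636 − 0.13399)/0.02749 = 0.06237/0.02749 = 2.269.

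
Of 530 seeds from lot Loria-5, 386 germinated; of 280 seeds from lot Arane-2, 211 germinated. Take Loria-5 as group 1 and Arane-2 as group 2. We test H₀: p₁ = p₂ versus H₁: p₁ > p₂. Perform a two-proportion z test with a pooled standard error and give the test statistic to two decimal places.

p̂₁ = 386/530 ≈ 0.7283, p̂₂ = 211/280 ≈ 0.7536.
Pooled p̂ = (386+211)/(530+280) = 597/810 = 0.7370.
SE = √(p̂(1−p̂)(1/n₁+1/n₂)) = √(0.7370·0.2630·0.00545822) = √(0.00105788) = 0.0325.
z = (0.7283 − 0.7536)/0.0325 = -0.0253/0.0325 = -0.78.
p-value = P(Z > -0.777) ≈ 0.7814.

z = -0.78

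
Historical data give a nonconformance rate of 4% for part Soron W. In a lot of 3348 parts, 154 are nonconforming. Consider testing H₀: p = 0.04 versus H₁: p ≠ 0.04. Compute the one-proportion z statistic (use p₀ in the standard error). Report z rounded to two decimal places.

z = 1.77

p̂ = 154/3348 = 0.04600.
SE = √(p₀(1−p₀)/n) = √(0.0384/3348) = 0.00339.
z = (0.04600 − 0.04)/0.00339 = 0.00600/0.00339 = 1.77.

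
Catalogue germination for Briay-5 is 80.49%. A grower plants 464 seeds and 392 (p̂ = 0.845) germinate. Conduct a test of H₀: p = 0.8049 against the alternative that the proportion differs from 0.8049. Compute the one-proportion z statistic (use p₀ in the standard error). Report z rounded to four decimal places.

z = 2.1704

p̂ = 392/464 = 0.844828.
Under H₀, SE = √(0.8049·0.1951/464) = √(0.00033844) = 0.018397.
z = (0.844828 − 0.8049)/0.018397 = 0.039928/0.018397 = 2.1704.
p-value = 2·P(Z > 2.170) ≈ 0.0300.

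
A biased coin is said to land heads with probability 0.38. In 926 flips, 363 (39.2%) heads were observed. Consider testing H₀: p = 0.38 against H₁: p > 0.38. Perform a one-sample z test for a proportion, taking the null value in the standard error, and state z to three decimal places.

p̂ = 363/926 ≈ 0.39201.
Standard error under H₀: √(0.38×0.62/926) = 0.01595.
z = (0.39201 − 0.38)/0.01595 = 0.01201/0.01595 = 0.753.
p-value = P(Z > 0.753) ≈ 0.2258.

z = 0.753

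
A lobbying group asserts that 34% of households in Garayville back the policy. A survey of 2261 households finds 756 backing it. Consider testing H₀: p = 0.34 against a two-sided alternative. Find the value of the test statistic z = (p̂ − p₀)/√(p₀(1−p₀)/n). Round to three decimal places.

z = -0.566

p̂ = 756/2261 ≈ 0.334365.
Standard error under H₀: √(0.34×0.66/2261) = 0.009962.
z = (0.334365 − 0.34)/0.009962 = -0.005635/0.009962 = -0.566.
Two-sided p-value ≈ 2·Φ(−0.566) = 0.5717.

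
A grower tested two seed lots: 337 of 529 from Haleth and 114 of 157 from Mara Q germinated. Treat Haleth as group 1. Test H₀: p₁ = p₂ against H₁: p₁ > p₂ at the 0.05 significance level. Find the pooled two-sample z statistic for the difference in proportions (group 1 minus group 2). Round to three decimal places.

z = -2.065

p̂₁ = 337/529 = 0.63705, p̂₂ = 114/157 = 0.72611.
Pooled p̂ = (337+114)/(529+157) = 451/686 = 0.65743.
SE = √(0.225214 × 0.00825979) = 0.04313.
z = (0.63705 − 0.72611)/0.04313 = -0.08906/0.04313 = -2.065.
p-value = P(Z > -2.065) ≈ 0.9805. With α = 0.05, fail to reject H₀.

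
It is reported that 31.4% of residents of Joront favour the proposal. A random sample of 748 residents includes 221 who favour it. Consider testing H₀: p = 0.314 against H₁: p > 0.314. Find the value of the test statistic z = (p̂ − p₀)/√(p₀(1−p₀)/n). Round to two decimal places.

p̂ = 221/748 = 0.2955.
Under H₀, SE = √(0.314·0.686/748) = √(0.000287973) = 0.0170.
z = (0.2955 − 0.314)/0.0170 = -0.0185/0.0170 = -1.09.
p-value = P(Z > -1.093) ≈ 0.8628.

z = -1.09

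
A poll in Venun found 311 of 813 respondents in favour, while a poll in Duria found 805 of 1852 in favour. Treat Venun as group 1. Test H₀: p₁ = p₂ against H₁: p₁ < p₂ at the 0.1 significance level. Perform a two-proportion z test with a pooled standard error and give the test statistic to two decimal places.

p̂₁ = 311/813 ≈ 0.3825, p̂₂ = 805/1852 ≈ 0.4347.
Pooled p̂ = (311+805)/(813+1852) = 1116/2665 = 0.4188.
SE = √(0.2434 × 0.00176997) = 0.0208.
z = (0.3825 − 0.4347)/0.0208 = -0.0522/0.0208 = -2.51.
p-value = P(Z < -2.512) ≈ 0.0060, so at α = 0.1 we reject H₀.

z = -2.51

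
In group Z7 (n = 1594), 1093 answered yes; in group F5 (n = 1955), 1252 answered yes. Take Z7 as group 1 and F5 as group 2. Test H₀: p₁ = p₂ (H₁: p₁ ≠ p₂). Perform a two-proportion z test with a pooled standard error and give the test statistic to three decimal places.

p̂₁ = 1093/1594 = 0.68570, p̂₂ = 1252/1955 = 0.64041.
Pooled p̂ = (1093+1252)/(1594+1955) = 2345/3549 = 0.66075.
SE = √(p̂(1−p̂)(1/n₁+1/n₂)) = √(0.66075·0.33925·0.00113886) = √(0.000255287) = 0.01598.
z = (0.68570 − 0.64041)/0.01598 = 0.04529/0.01598 = 2.834.
Two-sided p-value ≈ 2·Φ(−2.834) = 0.0046.

z = 2.834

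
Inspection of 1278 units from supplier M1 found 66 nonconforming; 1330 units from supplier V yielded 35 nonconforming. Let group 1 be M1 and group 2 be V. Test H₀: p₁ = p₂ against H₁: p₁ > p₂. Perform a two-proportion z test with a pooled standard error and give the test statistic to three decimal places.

z = 3.351

p̂₁ = 66/1278 ≈ 0.051643, p̂₂ = 35/1330 ≈ 0.026316.
Pooled p̂ = (66+35)/(1278+1330) = 101/2608 = 0.038727.
SE = √(p̂(1−p̂)(1/n₁+1/n₂)) = √(0.038727·0.961273·0.00153435) = √(5.71197e-05) = 0.007558.
z = (0.051643 − 0.026316)/0.007558 = 0.025327/0.007558 = 3.351.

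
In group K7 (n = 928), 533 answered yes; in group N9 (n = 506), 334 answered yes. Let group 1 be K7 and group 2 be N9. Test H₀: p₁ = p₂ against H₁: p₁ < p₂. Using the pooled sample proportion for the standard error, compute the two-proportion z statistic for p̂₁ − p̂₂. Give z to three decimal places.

z = -3.173

p̂₁ = 533/928 ≈ 0.57435, p̂₂ = 334/506 ≈ 0.66008.
Pooled p̂ = (533+334)/(928+506) = 867/1434 = 0.60460.
SE = √(0.239058 × 0.00305387) = 0.02702.
z = (0.57435 − 0.66008)/0.02702 = -0.08573/0.02702 = -3.173.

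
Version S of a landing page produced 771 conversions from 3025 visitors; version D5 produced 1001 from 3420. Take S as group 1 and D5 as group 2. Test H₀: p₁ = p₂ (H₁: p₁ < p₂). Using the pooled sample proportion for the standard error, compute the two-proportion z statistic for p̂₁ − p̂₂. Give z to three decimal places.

p̂₁ = 771/3025 ≈ 0.254876, p̂₂ = 1001/3420 ≈ 0.292690.
Pooled p̂ = (771+1001)/(3025+3420) = 1772/6445 = 0.274942.
SE = √(p̂(1−p̂)(1/n₁+1/n₂)) = √(0.274942·0.725058·0.000622976) = √(0.00012419) = 0.011144.
z = (0.254876 − 0.292690)/0.011144 = -0.037814/0.011144 = -3.393.
p-value = P(Z < -3.393) ≈ 0.0003.

z = -3.393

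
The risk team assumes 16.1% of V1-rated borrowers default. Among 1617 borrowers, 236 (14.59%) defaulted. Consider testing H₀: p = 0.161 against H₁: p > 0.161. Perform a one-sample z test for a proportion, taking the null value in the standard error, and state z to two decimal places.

p̂ = 236/1617 ≈ 0.14595.
SE = √(p₀(1−p₀)/n) = √(0.13508/1617) = 0.00914.
z = (0.14595 − 0.161)/0.00914 = -0.01505/0.00914 = -1.65.
p-value = P(Z > -1.647) ≈ 0.9502.

z = -1.65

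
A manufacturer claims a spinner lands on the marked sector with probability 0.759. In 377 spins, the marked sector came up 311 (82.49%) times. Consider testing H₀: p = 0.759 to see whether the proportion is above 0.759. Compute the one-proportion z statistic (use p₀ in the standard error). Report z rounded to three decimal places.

z = 2.993

p̂ = 311/377 = 0.82493.
Standard error under H₀: √(0.759×0.241/377) = 0.02203.
z = (0.82493 − 0.759)/0.02203 = 0.06593/0.02203 = 2.993.
p-value = P(Z > 2.993) ≈ 0.0014.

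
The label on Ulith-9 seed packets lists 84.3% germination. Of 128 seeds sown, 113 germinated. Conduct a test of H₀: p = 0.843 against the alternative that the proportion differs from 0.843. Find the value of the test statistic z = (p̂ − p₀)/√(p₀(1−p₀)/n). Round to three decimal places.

p̂ = 113/128 ≈ 0.88281.
Under H₀, SE = √(0.843·0.157/128) = √(0.00103399) = 0.03216.
z = (0.88281 − 0.843)/0.03216 = 0.03981/0.03216 = 1.238.
p-value = 2·P(Z > 1.238) ≈ 0.2157.

z = 1.238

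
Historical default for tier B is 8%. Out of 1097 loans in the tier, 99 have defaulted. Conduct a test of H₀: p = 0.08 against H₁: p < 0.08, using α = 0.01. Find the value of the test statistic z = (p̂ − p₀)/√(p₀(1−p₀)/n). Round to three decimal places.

p̂ = 99/1097 = 0.090246.
Under H₀, SE = √(0.08·0.92/1097) = √(6.70921e-05) = 0.008191.
z = (0.090246 − 0.08)/0.008191 = 0.010246/0.008191 = 1.251.
p-value = P(Z < 1.251) ≈ 0.8945. With α = 0.01, fail to reject H₀.

z = 1.251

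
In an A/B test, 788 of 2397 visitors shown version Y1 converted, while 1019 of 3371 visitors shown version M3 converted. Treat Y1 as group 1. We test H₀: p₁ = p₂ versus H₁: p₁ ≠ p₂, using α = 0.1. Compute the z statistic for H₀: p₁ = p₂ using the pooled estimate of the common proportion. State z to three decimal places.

p̂₁ = 788/2397 = 0.328744, p̂₂ = 1019/3371 = 0.302284.
Pooled p̂ = (788+1019)/(2397+3371) = 1807/5768 = 0.313280.
SE = √(p̂(1−p̂)(1/n₁+1/n₂)) = √(0.313280·0.686720·0.000713836) = √(0.000153572) = 0.012392.
z = (0.328744 − 0.302284)/0.012392 = 0.026460/0.012392 = 2.135.
Two-sided p-value ≈ 2·Φ(−2.135) = 0.0327. With α = 0.1, reject H₀.

z = 2.135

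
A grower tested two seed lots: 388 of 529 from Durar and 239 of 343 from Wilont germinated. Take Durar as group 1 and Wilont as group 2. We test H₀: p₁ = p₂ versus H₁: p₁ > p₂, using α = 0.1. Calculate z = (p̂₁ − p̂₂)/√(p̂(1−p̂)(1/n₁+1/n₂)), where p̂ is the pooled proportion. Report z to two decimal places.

p̂₁ = 388/529 = 0.7335, p̂₂ = 239/343 = 0.6968.
Pooled p̂ = (388+239)/(529+343) = 627/872 = 0.7190.
SE = √(0.202023 × 0.00480581) = 0.0312.
z = (0.7335 − 0.6968)/0.0312 = 0.0367/0.0312 = 1.18.
p-value = P(Z > 1.177) ≈ 0.1196; since p > α = 0.1, fail to reject H₀.

z = 1.18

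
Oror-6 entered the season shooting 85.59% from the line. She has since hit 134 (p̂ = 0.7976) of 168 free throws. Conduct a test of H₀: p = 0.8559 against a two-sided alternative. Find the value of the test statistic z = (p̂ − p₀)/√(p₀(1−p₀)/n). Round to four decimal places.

p̂ = 134/168 = 0.797619.
SE = √(p₀(1−p₀)/n) = √(0.12334/168) = 0.027095.
z = (0.797619 − 0.8559)/0.027095 = -0.058281/0.027095 = -2.1510.

z = -2.1510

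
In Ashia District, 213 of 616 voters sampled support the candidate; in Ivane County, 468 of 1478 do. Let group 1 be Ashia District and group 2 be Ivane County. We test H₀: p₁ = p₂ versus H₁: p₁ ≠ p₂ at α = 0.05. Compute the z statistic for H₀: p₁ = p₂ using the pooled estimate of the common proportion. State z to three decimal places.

p̂₁ = 213/616 ≈ 0.34578, p̂₂ = 468/1478 ≈ 0.31664.
Pooled p̂ = (213+468)/(616+1478) = 681/2094 = 0.32521.
SE = √(0.21945 × 0.00229997) = 0.02247.
z = (0.34578 − 0.31664)/0.02247 = 0.02914/0.02247 = 1.297.
Two-sided p-value ≈ 2·Φ(−1.297) = 0.1947, so at α = 0.05 we fail to reject H₀.

z = 1.297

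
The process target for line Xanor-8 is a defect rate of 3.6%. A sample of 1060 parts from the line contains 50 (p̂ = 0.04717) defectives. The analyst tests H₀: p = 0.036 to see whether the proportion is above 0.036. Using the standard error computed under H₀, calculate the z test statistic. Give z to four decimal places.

p̂ = 50/1060 = 0.047170.
Under H₀, SE = √(0.036·0.964/1060) = √(3.27396e-05) = 0.005722.
z = (0.047170 − 0.036)/0.005722 = 0.011170/0.005722 = 1.9521.
p-value = P(Z > 1.952) ≈ 0.0255.

z = 1.9521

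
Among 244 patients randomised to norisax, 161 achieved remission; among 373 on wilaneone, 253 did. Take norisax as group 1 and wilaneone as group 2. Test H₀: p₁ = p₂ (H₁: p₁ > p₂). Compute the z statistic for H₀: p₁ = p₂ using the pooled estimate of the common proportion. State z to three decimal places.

z = -0.477

p̂₁ = 161/244 ≈ 0.65984, p̂₂ = 253/373 ≈ 0.67828.
Pooled p̂ = (161+253)/(244+373) = 414/617 = 0.67099.
SE = √(0.220763 × 0.00677933) = 0.03869.
z = (0.65984 − 0.67828)/0.03869 = -0.01844/0.03869 = -0.477.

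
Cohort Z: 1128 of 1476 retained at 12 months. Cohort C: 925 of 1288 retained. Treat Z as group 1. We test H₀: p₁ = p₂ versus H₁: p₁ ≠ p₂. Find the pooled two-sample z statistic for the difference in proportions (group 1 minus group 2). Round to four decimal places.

p̂₁ = 1128/1476 ≈ 0.764228, p̂₂ = 925/1288 ≈ 0.718168.
Pooled p̂ = (1128+925)/(1476+1288) = 2053/2764 = 0.742764.
SE = √(0.191066 × 0.0014539) = 0.016667.
z = (0.764228 − 0.718168)/0.016667 = 0.046060/0.016667 = 2.7635.

z = 2.7635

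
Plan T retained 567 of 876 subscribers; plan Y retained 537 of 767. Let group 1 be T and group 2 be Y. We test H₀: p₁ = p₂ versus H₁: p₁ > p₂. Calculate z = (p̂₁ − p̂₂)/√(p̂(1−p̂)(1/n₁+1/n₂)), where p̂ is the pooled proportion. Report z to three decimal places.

p̂₁ = 567/876 ≈ 0.64726, p̂₂ = 537/767 ≈ 0.70013.
Pooled p̂ = (567+537)/(876+767) = 1104/1643 = 0.67194.
SE = √(0.220436 × 0.00244533) = 0.02322.
z = (0.64726 − 0.70013)/0.02322 = -0.05287/0.02322 = -2.277.
p-value = P(Z > -2.277) ≈ 0.9886.

z = -2.277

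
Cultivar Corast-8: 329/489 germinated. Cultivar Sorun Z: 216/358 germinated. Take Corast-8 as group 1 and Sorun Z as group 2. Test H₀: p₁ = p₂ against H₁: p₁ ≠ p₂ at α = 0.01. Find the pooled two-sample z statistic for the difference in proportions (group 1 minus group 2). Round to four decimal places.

p̂₁ = 329/489 = 0.672802, p̂₂ = 216/358 = 0.603352.
Pooled p̂ = (329+216)/(489+358) = 545/847 = 0.643447.
SE = √(p̂(1−p̂)(1/n₁+1/n₂)) = √(0.643447·0.356553·0.00483829) = √(0.00111001) = 0.033317.
z = (0.672802 − 0.603352)/0.033317 = 0.069450/0.033317 = 2.0845.
Two-sided p-value ≈ 2·Φ(−2.085) = 0.0371, so at α = 0.01 we fail to reject H₀.

z = 2.0845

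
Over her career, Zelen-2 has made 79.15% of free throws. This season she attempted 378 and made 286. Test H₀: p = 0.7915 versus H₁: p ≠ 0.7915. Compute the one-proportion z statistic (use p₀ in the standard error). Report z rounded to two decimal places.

z = -1.67

p̂ = 286/378 = 0.7566.
SE = √(p₀(1−p₀)/n) = √(0.16503/378) = 0.0209.
z = (0.7566 − 0.7915)/0.0209 = -0.0349/0.0209 = -1.67.
p-value = 2·P(Z > 1.670) ≈ 0.0950.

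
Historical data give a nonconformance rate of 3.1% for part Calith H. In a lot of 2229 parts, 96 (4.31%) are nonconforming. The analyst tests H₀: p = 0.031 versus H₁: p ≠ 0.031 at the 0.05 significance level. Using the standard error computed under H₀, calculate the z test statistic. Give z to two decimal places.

z = 3.29

p̂ = 96/2229 = 0.04307.
SE = √(p₀(1−p₀)/n) = √(0.030039/2229) = 0.00367.
z = (0.04307 − 0.031)/0.00367 = 0.01207/0.00367 = 3.29.
Two-sided p-value ≈ 2·Φ(−3.288) = 0.0010, so at α = 0.05 we reject H₀.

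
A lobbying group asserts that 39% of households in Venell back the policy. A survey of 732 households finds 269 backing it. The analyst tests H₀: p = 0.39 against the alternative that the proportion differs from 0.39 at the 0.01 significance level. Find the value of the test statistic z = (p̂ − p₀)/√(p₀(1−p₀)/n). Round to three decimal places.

p̂ = 269/732 = 0.367486.
Standard error under H₀: √(0.39×0.61/732) = 0.018028.
z = (0.367486 − 0.39)/0.018028 = -0.022514/0.018028 = -1.249.
Two-sided p-value ≈ 2·Φ(−1.249) = 0.2117, so at α = 0.01 we fail to reject H₀.

z = -1.249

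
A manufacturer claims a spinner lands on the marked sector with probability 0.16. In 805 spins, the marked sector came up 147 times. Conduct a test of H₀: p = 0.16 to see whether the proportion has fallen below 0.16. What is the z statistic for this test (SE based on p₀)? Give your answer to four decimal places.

p̂ = 147/805 = 0.1826087.
Standard error under H₀: √(0.16×0.84/805) = 0.0129212.
z = (0.1826087 − 0.16)/0.0129212 = 0.0226087/0.0129212 = 1.7497.
p-value = P(Z < 1.750) ≈ 0.9599.

z = 1.7497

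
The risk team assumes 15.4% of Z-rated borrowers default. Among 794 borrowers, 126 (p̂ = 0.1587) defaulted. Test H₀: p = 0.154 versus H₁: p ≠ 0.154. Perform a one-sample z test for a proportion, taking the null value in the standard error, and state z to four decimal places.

z = 0.3661

p̂ = 126/794 = 0.158690.
Standard error under H₀: √(0.154×0.846/794) = 0.012810.
z = (0.158690 − 0.154)/0.012810 = 0.004690/0.012810 = 0.3661.
p-value = 2·P(Z > 0.366) ≈ 0.7143.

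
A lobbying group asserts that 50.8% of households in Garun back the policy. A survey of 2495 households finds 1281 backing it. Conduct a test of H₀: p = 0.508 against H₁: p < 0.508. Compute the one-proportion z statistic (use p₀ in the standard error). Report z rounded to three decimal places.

z = 0.542

p̂ = 1281/2495 = 0.51343.
Under H₀, SE = √(0.508·0.492/2495) = √(0.000100175) = 0.01001.
z = (0.51343 − 0.508)/0.01001 = 0.00543/0.01001 = 0.542.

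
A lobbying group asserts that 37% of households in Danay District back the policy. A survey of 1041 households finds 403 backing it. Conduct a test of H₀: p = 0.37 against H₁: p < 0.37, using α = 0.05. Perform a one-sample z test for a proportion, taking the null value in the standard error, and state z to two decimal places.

z = 1.14

p̂ = 403/1041 ≈ 0.3871.
Standard error under H₀: √(0.37×0.63/1041) = 0.0150.
z = (0.3871 − 0.37)/0.0150 = 0.0171/0.0150 = 1.14.
p-value = P(Z < 1.145) ≈ 0.8738, so at α = 0.05 we fail to reject H₀.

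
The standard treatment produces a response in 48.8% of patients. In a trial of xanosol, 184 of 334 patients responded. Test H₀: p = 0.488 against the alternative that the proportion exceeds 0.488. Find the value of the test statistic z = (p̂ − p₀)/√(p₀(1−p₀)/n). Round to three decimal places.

z = 2.300

p̂ = 184/334 = 0.55090.
Standard error under H₀: √(0.488×0.512/334) = 0.02735.
z = (0.55090 − 0.488)/0.02735 = 0.06290/0.02735 = 2.300.
p-value = P(Z > 2.300) ≈ 0.0107.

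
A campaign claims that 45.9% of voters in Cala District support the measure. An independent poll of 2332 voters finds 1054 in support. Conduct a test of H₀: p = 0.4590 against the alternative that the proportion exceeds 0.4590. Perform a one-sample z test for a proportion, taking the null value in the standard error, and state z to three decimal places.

p̂ = 1054/2332 = 0.45197.
Standard error under H₀: √(0.459×0.541/2332) = 0.01032.
z = (0.45197 − 0.459)/0.01032 = -0.00703/0.01032 = -0.681.
p-value = P(Z > -0.681) ≈ 0.7521.

z = -0.681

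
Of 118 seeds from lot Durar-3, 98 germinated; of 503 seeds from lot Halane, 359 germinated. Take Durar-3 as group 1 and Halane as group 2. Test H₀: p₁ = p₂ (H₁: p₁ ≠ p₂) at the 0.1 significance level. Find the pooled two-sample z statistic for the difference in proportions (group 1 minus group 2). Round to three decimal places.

p̂₁ = 98/118 = 0.83051, p̂₂ = 359/503 = 0.71372.
Pooled p̂ = (98+359)/(118+503) = 457/621 = 0.73591.
SE = √(p̂(1−p̂)(1/n₁+1/n₂)) = √(0.73591·0.26409·0.0104626) = √(0.00203338) = 0.04509.
z = (0.83051 − 0.71372)/0.04509 = 0.11679/0.04509 = 2.590.
p-value = 2·P(Z > 2.590) ≈ 0.0096; since p < α = 0.1, reject H₀.

z = 2.590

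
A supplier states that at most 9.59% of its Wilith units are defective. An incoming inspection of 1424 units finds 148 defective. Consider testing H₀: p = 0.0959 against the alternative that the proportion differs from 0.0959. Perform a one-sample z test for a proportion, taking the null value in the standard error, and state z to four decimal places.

z = 1.0294

p̂ = 148/1424 ≈ 0.1039326.
Under H₀, SE = √(0.0959·0.9041/1424) = √(6.08871e-05) = 0.0078030.
z = (0.1039326 − 0.0959)/0.0078030 = 0.0080326/0.0078030 = 1.0294.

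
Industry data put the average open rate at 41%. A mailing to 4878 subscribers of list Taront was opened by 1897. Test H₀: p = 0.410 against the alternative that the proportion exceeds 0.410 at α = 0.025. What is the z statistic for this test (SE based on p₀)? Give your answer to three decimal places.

z = -2.998

p̂ = 1897/4878 = 0.388889.
Under H₀, SE = √(0.41·0.59/4878) = √(4.959e-05) = 0.007042.
z = (0.388889 − 0.41)/0.007042 = -0.021111/0.007042 = -2.998.
p-value = P(Z > -2.998) ≈ 0.9986; since p > α = 0.025, fail to reject H₀.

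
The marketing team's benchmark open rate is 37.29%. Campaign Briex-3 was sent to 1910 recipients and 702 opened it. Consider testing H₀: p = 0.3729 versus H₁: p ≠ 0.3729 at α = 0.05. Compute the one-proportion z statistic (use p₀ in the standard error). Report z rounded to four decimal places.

z = -0.4845

p̂ = 702/1910 = 0.367539.
SE = √(p₀(1−p₀)/n) = √(0.23385/1910) = 0.011065.
z = (0.367539 − 0.3729)/0.011065 = -0.005361/0.011065 = -0.4845.
p-value = 2·P(Z > 0.484) ≈ 0.6280; since p > α = 0.05, fail to reject H₀.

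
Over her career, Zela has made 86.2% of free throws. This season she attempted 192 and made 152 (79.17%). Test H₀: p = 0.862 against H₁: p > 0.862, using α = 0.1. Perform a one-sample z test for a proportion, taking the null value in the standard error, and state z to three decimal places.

p̂ = 152/192 = 0.79167.
Under H₀, SE = √(0.862·0.138/192) = √(0.000619562) = 0.02489.
z = (0.79167 − 0.862)/0.02489 = -0.07033/0.02489 = -2.826.
p-value = P(Z > -2.826) ≈ 0.9976, so at α = 0.1 we fail to reject H₀.

z = -2.826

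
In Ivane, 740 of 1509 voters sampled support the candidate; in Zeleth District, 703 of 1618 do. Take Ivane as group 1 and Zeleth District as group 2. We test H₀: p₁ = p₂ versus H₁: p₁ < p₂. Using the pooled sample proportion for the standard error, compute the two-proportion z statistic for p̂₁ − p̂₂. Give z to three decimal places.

p̂₁ = 740/1509 = 0.490391, p̂₂ = 703/1618 = 0.434487.
Pooled p̂ = (740+703)/(1509+1618) = 1443/3127 = 0.461465.
SE = √(p̂(1−p̂)(1/n₁+1/n₂)) = √(0.461465·0.538535·0.00128074) = √(0.000318283) = 0.017840.
z = (0.490391 − 0.434487)/0.017840 = 0.055904/0.017840 = 3.134.
p-value = P(Z < 3.134) ≈ 0.9991.

z = 3.134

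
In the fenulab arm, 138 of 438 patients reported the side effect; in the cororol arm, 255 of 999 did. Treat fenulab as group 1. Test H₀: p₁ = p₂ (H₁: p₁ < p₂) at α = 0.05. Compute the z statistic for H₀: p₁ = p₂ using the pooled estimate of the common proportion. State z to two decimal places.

z = 2.34

p̂₁ = 138/438 ≈ 0.31507, p̂₂ = 255/999 ≈ 0.25526.
Pooled p̂ = (138+255)/(438+999) = 393/1437 = 0.27349.
SE = √(p̂(1−p̂)(1/n₁+1/n₂)) = √(0.27349·0.72651·0.00328411) = √(0.000652524) = 0.02554.
z = (0.31507 − 0.25526)/0.02554 = 0.05981/0.02554 = 2.34.
p-value = P(Z < 2.342) ≈ 0.9904. With α = 0.05, fail to reject H₀.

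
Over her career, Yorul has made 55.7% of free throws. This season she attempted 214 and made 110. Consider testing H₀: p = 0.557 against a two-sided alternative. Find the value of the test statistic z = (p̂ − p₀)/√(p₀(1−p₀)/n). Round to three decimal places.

z = -1.266

p̂ = 110/214 = 0.51402.
SE = √(p₀(1−p₀)/n) = √(0.24675/214) = 0.03396.
z = (0.51402 − 0.557)/0.03396 = -0.04298/0.03396 = -1.266.
p-value = 2·P(Z > 1.266) ≈ 0.2056.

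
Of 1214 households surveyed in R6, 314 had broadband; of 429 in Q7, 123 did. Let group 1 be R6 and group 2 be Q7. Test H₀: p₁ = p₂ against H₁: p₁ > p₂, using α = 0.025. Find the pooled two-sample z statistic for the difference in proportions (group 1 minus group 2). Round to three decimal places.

z = -1.131

p̂₁ = 314/1214 ≈ 0.25865, p̂₂ = 123/429 ≈ 0.28671.
Pooled p̂ = (314+123)/(1214+429) = 437/1643 = 0.26598.
SE = √(p̂(1−p̂)(1/n₁+1/n₂)) = √(0.26598·0.73402·0.00315473) = √(0.000615907) = 0.02482.
z = (0.25865 − 0.28671)/0.02482 = -0.02806/0.02482 = -1.131.
p-value = P(Z > -1.131) ≈ 0.8709. With α = 0.025, fail to reject H₀.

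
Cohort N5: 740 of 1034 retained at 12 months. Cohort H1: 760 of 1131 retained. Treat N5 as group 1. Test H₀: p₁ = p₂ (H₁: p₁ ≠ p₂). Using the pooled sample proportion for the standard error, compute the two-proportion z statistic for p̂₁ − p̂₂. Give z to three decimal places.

z = 2.201

p̂₁ = 740/1034 ≈ 0.715667, p̂₂ = 760/1131 ≈ 0.671972.
Pooled p̂ = (740+760)/(1034+1131) = 1500/2165 = 0.692841.
SE = √(0.212812 × 0.00185129) = 0.019849.
z = (0.715667 − 0.671972)/0.019849 = 0.043695/0.019849 = 2.201.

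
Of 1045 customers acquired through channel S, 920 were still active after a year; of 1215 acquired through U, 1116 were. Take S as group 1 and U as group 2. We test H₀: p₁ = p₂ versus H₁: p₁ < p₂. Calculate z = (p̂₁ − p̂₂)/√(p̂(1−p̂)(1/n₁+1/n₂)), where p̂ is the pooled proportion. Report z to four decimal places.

z = -3.0250

p̂₁ = 920/1045 ≈ 0.880383, p̂₂ = 1116/1215 ≈ 0.918519.
Pooled p̂ = (920+1116)/(1045+1215) = 2036/2260 = 0.900885.
SE = √(0.0892913 × 0.00177998) = 0.012607.
z = (0.880383 − 0.918519)/0.012607 = -0.038136/0.012607 = -3.0250.
p-value = P(Z < -3.025) ≈ 0.0012.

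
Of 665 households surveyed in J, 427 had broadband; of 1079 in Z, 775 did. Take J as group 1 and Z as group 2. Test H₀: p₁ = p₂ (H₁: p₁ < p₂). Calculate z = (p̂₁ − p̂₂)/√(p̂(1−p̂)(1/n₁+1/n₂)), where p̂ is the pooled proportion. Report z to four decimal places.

z = -3.3375

p̂₁ = 427/665 ≈ 0.6421053, p̂₂ = 775/1079 ≈ 0.7182576.
Pooled p̂ = (427+775)/(665+1079) = 1202/1744 = 0.6892202.
SE = √(p̂(1−p̂)(1/n₁+1/n₂)) = √(0.6892202·0.3107798·0.00243054) = √(0.000520612) = 0.0228169.
z = (0.6421053 − 0.7182576)/0.0228169 = -0.0761523/0.0228169 = -3.3375.
p-value = P(Z < -3.338) ≈ 0.0004.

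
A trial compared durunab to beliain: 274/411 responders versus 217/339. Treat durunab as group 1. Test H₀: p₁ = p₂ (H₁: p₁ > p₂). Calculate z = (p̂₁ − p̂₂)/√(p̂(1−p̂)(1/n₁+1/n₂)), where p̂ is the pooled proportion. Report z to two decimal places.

z = 0.76

p̂₁ = 274/411 = 0.6667, p̂₂ = 217/339 = 0.6401.
Pooled p̂ = (274+217)/(411+339) = 491/750 = 0.6547.
SE = √(0.226078 × 0.00538294) = 0.0349.
z = (0.6667 − 0.6401)/0.0349 = 0.0266/0.0349 = 0.76.
p-value = P(Z > 0.761) ≈ 0.2233.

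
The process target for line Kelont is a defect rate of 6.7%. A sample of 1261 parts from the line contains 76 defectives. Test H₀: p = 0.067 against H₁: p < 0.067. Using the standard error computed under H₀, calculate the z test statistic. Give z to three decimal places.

z = -0.956

p̂ = 76/1261 ≈ 0.06027.
SE = √(p₀(1−p₀)/n) = √(0.062511/1261) = 0.00704.
z = (0.06027 − 0.067)/0.00704 = -0.00673/0.00704 = -0.956.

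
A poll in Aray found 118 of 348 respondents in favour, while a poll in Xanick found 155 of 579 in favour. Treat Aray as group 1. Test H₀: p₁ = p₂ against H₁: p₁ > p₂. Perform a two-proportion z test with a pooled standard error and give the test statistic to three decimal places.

p̂₁ = 118/348 = 0.33908, p̂₂ = 155/579 = 0.26770.
Pooled p̂ = (118+155)/(348+579) = 273/927 = 0.29450.
SE = √(p̂(1−p̂)(1/n₁+1/n₂)) = √(0.29450·0.70550·0.00460068) = √(0.000955879) = 0.03092.
z = (0.33908 − 0.26770)/0.03092 = 0.07138/0.03092 = 2.309.
p-value = P(Z > 2.309) ≈ 0.0105.

z = 2.309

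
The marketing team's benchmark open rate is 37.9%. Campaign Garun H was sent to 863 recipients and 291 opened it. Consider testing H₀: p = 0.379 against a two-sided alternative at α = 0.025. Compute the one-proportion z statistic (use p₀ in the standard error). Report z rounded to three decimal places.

z = -2.531

p̂ = 291/863 = 0.337196.
Under H₀, SE = √(0.379·0.621/863) = √(0.000272722) = 0.016514.
z = (0.337196 − 0.379)/0.016514 = -0.041804/0.016514 = -2.531.
p-value = 2·P(Z > 2.531) ≈ 0.0114, so at α = 0.025 we reject H₀.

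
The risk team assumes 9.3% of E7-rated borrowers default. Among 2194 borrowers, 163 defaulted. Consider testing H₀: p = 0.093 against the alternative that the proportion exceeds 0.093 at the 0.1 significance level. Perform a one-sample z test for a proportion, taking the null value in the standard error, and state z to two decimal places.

z = -3.02

p̂ = 163/2194 ≈ 0.0743.
Standard error under H₀: √(0.093×0.907/2194) = 0.0062.
z = (0.0743 − 0.093)/0.0062 = -0.0187/0.0062 = -3.02.
p-value = P(Z > -3.017) ≈ 0.9987, so at α = 0.1 we fail to reject H₀.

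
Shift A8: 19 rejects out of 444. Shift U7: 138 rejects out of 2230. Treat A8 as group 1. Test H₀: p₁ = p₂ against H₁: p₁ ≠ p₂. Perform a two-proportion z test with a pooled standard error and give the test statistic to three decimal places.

z = -1.563

p̂₁ = 19/444 = 0.042793, p̂₂ = 138/2230 = 0.061883.
Pooled p̂ = (19+138)/(444+2230) = 157/2674 = 0.058714.
SE = √(0.0552663 × 0.00270068) = 0.012217.
z = (0.042793 − 0.061883)/0.012217 = -0.019090/0.012217 = -1.563.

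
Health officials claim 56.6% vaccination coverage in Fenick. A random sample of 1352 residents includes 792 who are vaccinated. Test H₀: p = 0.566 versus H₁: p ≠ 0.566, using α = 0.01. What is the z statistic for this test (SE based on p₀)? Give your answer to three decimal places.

z = 1.469

p̂ = 792/1352 ≈ 0.58580.
Under H₀, SE = √(0.566·0.434/1352) = √(0.000181689) = 0.01348.
z = (0.58580 − 0.566)/0.01348 = 0.01980/0.01348 = 1.469.
p-value = 2·P(Z > 1.469) ≈ 0.1419; since p > α = 0.01, fail to reject H₀.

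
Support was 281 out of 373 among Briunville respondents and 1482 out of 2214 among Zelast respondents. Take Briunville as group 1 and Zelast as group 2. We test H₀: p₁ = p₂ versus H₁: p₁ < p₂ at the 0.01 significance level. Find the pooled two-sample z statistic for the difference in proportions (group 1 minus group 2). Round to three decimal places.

z = 3.220

p̂₁ = 281/373 = 0.75335, p̂₂ = 1482/2214 = 0.66938.
Pooled p̂ = (281+1482)/(373+2214) = 1763/2587 = 0.68148.
SE = √(p̂(1−p̂)(1/n₁+1/n₂)) = √(0.68148·0.31852·0.00313264) = √(0.000679981) = 0.02608.
z = (0.75335 − 0.66938)/0.02608 = 0.08397/0.02608 = 3.220.
p-value = P(Z < 3.220) ≈ 0.9994. With α = 0.01, fail to reject H₀.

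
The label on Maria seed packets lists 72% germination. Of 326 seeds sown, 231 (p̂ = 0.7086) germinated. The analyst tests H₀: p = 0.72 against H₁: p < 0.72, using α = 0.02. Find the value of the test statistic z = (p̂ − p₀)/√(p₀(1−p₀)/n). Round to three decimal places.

z = -0.459

p̂ = 231/326 = 0.70859.
SE = √(p₀(1−p₀)/n) = √(0.2016/326) = 0.02487.
z = (0.70859 − 0.72)/0.02487 = -0.01141/0.02487 = -0.459.
p-value = P(Z < -0.459) ≈ 0.3232, so at α = 0.02 we fail to reject H₀.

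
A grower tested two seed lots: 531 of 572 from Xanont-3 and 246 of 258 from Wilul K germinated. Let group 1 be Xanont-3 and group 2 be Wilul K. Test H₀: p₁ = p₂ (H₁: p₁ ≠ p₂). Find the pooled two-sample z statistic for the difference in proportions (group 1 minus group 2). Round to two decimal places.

z = -1.37

p̂₁ = 531/572 ≈ 0.92832, p̂₂ = 246/258 ≈ 0.95349.
Pooled p̂ = (531+246)/(572+258) = 777/830 = 0.93614.
SE = √(p̂(1−p̂)(1/n₁+1/n₂)) = √(0.93614·0.06386·0.00562422) = √(0.000336204) = 0.01834.
z = (0.92832 − 0.95349)/0.01834 = -0.02517/0.01834 = -1.37.
Two-sided p-value ≈ 2·Φ(−1.373) = 0.1699.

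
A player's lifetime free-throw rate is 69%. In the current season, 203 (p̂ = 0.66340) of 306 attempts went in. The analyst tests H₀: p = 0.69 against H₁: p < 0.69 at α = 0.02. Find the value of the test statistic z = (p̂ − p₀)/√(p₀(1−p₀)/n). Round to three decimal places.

z = -1.006

p̂ = 203/306 = 0.66340.
Standard error under H₀: √(0.69×0.31/306) = 0.02644.
z = (0.66340 − 0.69)/0.02644 = -0.02660/0.02644 = -1.006.
p-value = P(Z < -1.006) ≈ 0.1572, so at α = 0.02 we fail to reject H₀.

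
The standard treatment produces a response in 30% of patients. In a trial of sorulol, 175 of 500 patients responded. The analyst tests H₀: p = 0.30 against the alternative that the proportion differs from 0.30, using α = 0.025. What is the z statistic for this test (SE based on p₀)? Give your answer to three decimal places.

z = 2.440

p̂ = 175/500 ≈ 0.35000.
SE = √(p₀(1−p₀)/n) = √(0.21/500) = 0.02049.
z = (0.35000 − 0.3)/0.02049 = 0.05000/0.02049 = 2.440.
p-value = 2·P(Z > 2.440) ≈ 0.0147, so at α = 0.025 we reject H₀.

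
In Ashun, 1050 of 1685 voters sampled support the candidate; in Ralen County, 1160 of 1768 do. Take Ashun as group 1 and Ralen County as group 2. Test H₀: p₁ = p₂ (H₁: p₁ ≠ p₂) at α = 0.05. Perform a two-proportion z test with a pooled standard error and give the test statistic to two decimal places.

p̂₁ = 1050/1685 ≈ 0.6231, p̂₂ = 1160/1768 ≈ 0.6561.
Pooled p̂ = (1050+1160)/(1685+1768) = 2210/3453 = 0.6400.
SE = √(p̂(1−p̂)(1/n₁+1/n₂)) = √(0.6400·0.3600·0.00115908) = √(0.000267045) = 0.0163.
z = (0.6231 − 0.6561)/0.0163 = -0.0330/0.0163 = -2.02.
Two-sided p-value ≈ 2·Φ(−2.017) = 0.0437. With α = 0.05, reject H₀.

z = -2.02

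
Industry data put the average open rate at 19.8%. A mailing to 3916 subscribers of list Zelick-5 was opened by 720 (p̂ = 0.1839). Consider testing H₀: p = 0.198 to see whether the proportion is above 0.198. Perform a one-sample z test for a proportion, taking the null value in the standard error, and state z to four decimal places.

p̂ = 720/3916 ≈ 0.183861.
Under H₀, SE = √(0.198·0.802/3916) = √(4.05506e-05) = 0.006368.
z = (0.183861 − 0.198)/0.006368 = -0.014139/0.006368 = -2.2203.
p-value = P(Z > -2.220) ≈ 0.9868.

z = -2.2203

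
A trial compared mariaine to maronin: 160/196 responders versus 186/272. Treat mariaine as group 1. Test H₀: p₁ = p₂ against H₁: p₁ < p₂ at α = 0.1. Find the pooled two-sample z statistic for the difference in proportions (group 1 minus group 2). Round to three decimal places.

z = 3.221

p̂₁ = 160/196 ≈ 0.816327, p̂₂ = 186/272 ≈ 0.683824.
Pooled p̂ = (160+186)/(196+272) = 346/468 = 0.739316.
SE = √(p̂(1−p̂)(1/n₁+1/n₂)) = √(0.739316·0.260684·0.00877851) = √(0.00169186) = 0.041132.
z = (0.816327 − 0.683824)/0.041132 = 0.132503/0.041132 = 3.221.
p-value = P(Z < 3.221) ≈ 0.9994. With α = 0.1, fail to reject H₀.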